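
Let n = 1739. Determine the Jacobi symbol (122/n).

1

Pull out 2: since 1739 ≡ 3 (mod 8), (2/1739) = -1.
Reciprocity: 61 ≡ 1 and 1739 ≡ 3 (mod 4), so (61/1739) = +(1739/61).
Reduce top mod 61: now compute (31/61).
Reciprocity: 31 ≡ 3 and 61 ≡ 1 (mod 4), so (31/61) = +(61/31).
Reduce top mod 31: now compute (30/31).
Pull out 2: since 31 ≡ 7 (mod 8), (2/31) = +1.
Reciprocity: 15 ≡ 3 and 31 ≡ 3 (mod 4), so (15/31) = −(31/15).
Reduce top mod 15: now compute (1/15).
Reached (1/15) = 1. Collecting the sign flips along the way, the symbol is +1.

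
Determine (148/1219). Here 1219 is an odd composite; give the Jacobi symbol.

Pull out 2^2: since 1219 ≡ 3 (mod 8), (2/1219) = -1, so (2/1219)^2 = +1.
Reciprocity: 37 ≡ 1 and 1219 ≡ 3 (mod 4), so (37/1219) = +(1219/37).
Reduce top mod 37: now compute (35/37).
Reciprocity: 35 ≡ 3 and 37 ≡ 1 (mod 4), so (35/37) = +(37/35).
Reduce top mod 35: now compute (2/35).
Pull out 2: since 35 ≡ 3 (mod 8), (2/35) = -1.
Reached (1/35) = 1. Collecting the sign flips along the way, the symbol is -1.

-1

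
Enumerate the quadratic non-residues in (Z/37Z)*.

Square k = 1,…,18 (k and 37−k give the same square):
1²=1, 2²=4, 3²=9, 4²=16, 5²=25, 6²=36, 7²≡12, 8²≡27, 9²≡7, 10²≡26, 11²≡10, 12²≡33, 13²≡21, 14²≡11, 15²≡3, 16²≡34, 17²≡30, 18²≡28 (mod 37).
The residues are {1, 3, 4, 7, 9, 10, 11, 12, 16, 21, 25, 26, 27, 28, 30, 33, 34, 36}; the non-residues are the remaining 18 nonzero classes.

2,5,6,8,13,14,15,17,18,19,20,22,23,24,29,31,32,35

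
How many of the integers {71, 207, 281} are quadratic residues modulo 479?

(71/479) = +1 → QR.
(207/479) = +1 → QR.
(281/479) = -1 → non-residue.
Total quadratic residues among the 3: 2.

2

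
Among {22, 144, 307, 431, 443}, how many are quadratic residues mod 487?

4

(22/487) = -1 → non-residue.
(144/487) = +1 → QR.
(307/487) = +1 → QR.
(431/487) = +1 → QR.
(443/487) = +1 → QR.
Total quadratic residues among the 5: 4.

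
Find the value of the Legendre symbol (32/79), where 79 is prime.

1

Pull out 2^5: since 79 ≡ 7 (mod 8), (2/79) = +1, so (2/79)^5 = +1.
Reached (1/79) = 1. Collecting the sign flips along the way, the symbol is +1.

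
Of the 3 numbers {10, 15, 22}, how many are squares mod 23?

(10/23) = -1 → non-residue.
(15/23) = -1 → non-residue.
(22/23) = -1 → non-residue.
Total quadratic residues among the 3: 0.

0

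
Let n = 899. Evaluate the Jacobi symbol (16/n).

1

Pull out 2^4: since 899 ≡ 3 (mod 8), (2/899) = -1, so (2/899)^4 = +1.
Reached (1/899) = 1. Collecting the sign flips along the way, the symbol is +1.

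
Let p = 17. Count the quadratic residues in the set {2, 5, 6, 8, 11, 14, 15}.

3

(2/17) = +1 → QR.
(5/17) = -1 → non-residue.
(6/17) = -1 → non-residue.
(8/17) = +1 → QR.
(11/17) = -1 → non-residue.
(14/17) = -1 → non-residue.
(15/17) = +1 → QR.
Total quadratic residues among the 7: 3.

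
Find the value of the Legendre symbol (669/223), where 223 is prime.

First reduce: 669 ≡ 0 (mod 223).
Top reduces to 0: gcd > 1, so the symbol is 0.

0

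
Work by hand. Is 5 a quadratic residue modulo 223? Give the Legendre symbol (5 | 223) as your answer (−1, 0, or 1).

-1

Reciprocity: 5 ≡ 1 and 223 ≡ 3 (mod 4), so (5/223) = +(223/5).
Reduce top mod 5: now compute (3/5).
Reciprocity: 3 ≡ 3 and 5 ≡ 1 (mod 4), so (3/5) = +(5/3).
Reduce top mod 3: now compute (2/3).
Pull out 2: since 3 ≡ 3 (mod 8), (2/3) = -1.
Reached (1/3) = 1. Collecting the sign flips along the way, the symbol is -1.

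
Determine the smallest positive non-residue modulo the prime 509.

2

(2/509) = −1, so 2 is the smallest positive non-residue mod 509.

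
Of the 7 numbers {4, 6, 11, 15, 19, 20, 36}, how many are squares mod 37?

(4/37) = +1 → QR.
(6/37) = -1 → non-residue.
(11/37) = +1 → QR.
(15/37) = -1 → non-residue.
(19/37) = -1 → non-residue.
(20/37) = -1 → non-residue.
(36/37) = +1 → QR.
Total quadratic residues among the 7: 3.

3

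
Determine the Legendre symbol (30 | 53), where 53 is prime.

-1

Pull out 2: since 53 ≡ 5 (mod 8), (2/53) = -1.
Reciprocity: 15 ≡ 3 and 53 ≡ 1 (mod 4), so (15/53) = +(53/15).
Reduce top mod 15: now compute (8/15).
Pull out 2^3: since 15 ≡ 7 (mod 8), (2/15) = +1, so (2/15)^3 = +1.
Reached (1/15) = 1. Collecting the sign flips along the way, the symbol is -1.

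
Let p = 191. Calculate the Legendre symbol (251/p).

First reduce: 251 ≡ 60 (mod 191).
Pull out 2^2: since 191 ≡ 7 (mod 8), (2/191) = +1, so (2/191)^2 = +1.
Reciprocity: 15 ≡ 3 and 191 ≡ 3 (mod 4), so (15/191) = −(191/15).
Reduce top mod 15: now compute (11/15).
Reciprocity: 11 ≡ 3 and 15 ≡ 3 (mod 4), so (11/15) = −(15/11).
Reduce top mod 11: now compute (4/11).
Pull out 2^2: since 11 ≡ 3 (mod 8), (2/11) = -1, so (2/11)^2 = +1.
Reached (1/11) = 1. Collecting the sign flips along the way, the symbol is +1.

1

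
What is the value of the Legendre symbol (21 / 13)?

Euler's criterion: (21/13) ≡ 8^6 (mod 13).
8^2 ≡ 12 (mod 13)
8^4 ≡ 1 (mod 13)
8^6 = 8^(4+2) ≡ 12 (mod 13).
Result is 12 ≡ −1, so (21/13) = −1.

-1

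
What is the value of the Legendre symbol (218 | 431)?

1

Euler's criterion: (218/431) ≡ 218^215 (mod 431).
218^2 ≡ 114 (mod 431)
218^4 ≡ 66 (mod 431)
218^8 ≡ 46 (mod 431)
218^16 ≡ 392 (mod 431)
218^32 ≡ 228 (mod 431)
218^64 ≡ 264 (mod 431)
218^128 ≡ 305 (mod 431)
218^215 = 218^(128+64+16+4+2+1) ≡ 1 (mod 431).
Result is 1, so (218/431) = 1.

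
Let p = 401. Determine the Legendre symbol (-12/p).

-1

First reduce: -12 ≡ 389 (mod 401).
Reciprocity: 389 ≡ 1 and 401 ≡ 1 (mod 4), so (389/401) = +(401/389).
Reduce top mod 389: now compute (12/389).
Pull out 2^2: since 389 ≡ 5 (mod 8), (2/389) = -1, so (2/389)^2 = +1.
Reciprocity: 3 ≡ 3 and 389 ≡ 1 (mod 4), so (3/389) = +(389/3).
Reduce top mod 3: now compute (2/3).
Pull out 2: since 3 ≡ 3 (mod 8), (2/3) = -1.
Reached (1/3) = 1. Collecting the sign flips along the way, the symbol is -1.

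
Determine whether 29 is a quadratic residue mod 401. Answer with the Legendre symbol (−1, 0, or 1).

1

Euler's criterion: (29/401) ≡ 29^200 (mod 401).
29^2 ≡ 39 (mod 401)
29^4 ≡ 318 (mod 401)
29^8 ≡ 72 (mod 401)
29^16 ≡ 372 (mod 401)
29^32 ≡ 39 (mod 401)
29^64 ≡ 318 (mod 401)
29^128 ≡ 72 (mod 401)
29^200 = 29^(128+64+8) ≡ 1 (mod 401).
Result is 1, so (29/401) = 1.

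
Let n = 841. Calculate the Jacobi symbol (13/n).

1

Reciprocity: 13 ≡ 1 and 841 ≡ 1 (mod 4), so (13/841) = +(841/13).
Reduce top mod 13: now compute (9/13).
Reciprocity: 9 ≡ 1 and 13 ≡ 1 (mod 4), so (9/13) = +(13/9).
Reduce top mod 9: now compute (4/9).
Pull out 2^2: since 9 ≡ 1 (mod 8), (2/9) = +1, so (2/9)^2 = +1.
Reached (1/9) = 1. Collecting the sign flips along the way, the symbol is +1.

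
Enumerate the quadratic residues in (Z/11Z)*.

1 3 4 5 9

Square k = 1,…,5 (k and 11−k give the same square):
1²=1, 2²=4, 3²=9, 4²≡5, 5²≡3 (mod 11).
So the quadratic residues mod 11 are {1, 3, 4, 5, 9}.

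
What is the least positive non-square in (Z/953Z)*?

3

(2/953) = +1, so 2 is a residue.
(3/953) = −1, so 3 is the smallest positive non-residue mod 953.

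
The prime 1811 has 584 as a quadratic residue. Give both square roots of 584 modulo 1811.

Since 1811 ≡ 3 (mod 4), a square root of 584 is 584^((1811+1)/4) = 584^453 mod 1811.
Repeated squaring: 584^2≡588, 584^4≡1654, 584^8≡1106, 584^16≡811, 584^32≡328, 584^64≡735, 584^128≡547, 584^256≡394 (mod 1811).
584^453 = 584^(256+128+64+4+1) ≡ 457 (mod 1811).
Check: 457² = 208849 ≡ 584 (mod 1811). The two roots are 457 and 1354.

457, 1354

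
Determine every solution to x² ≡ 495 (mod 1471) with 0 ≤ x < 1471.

649, 822

Since 1471 ≡ 3 (mod 4), a square root of 495 is 495^((1471+1)/4) = 495^368 mod 1471.
Repeated squaring: 495^2≡839, 495^4≡783, 495^8≡1153, 495^16≡1096, 495^32≡880, 495^64≡654, 495^128≡1126, 495^256≡1345 (mod 1471).
495^368 = 495^(256+64+32+16) ≡ 649 (mod 1471).
Check: 649² = 421201 ≡ 495 (mod 1471). The two roots are 649 and 822.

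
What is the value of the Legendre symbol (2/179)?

-1

Pull out 2: since 179 ≡ 3 (mod 8), (2/179) = -1.
Reached (1/179) = 1. Collecting the sign flips along the way, the symbol is -1.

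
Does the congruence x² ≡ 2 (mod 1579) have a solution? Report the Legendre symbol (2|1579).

-1

Pull out 2: since 1579 ≡ 3 (mod 8), (2/1579) = -1.
Reached (1/1579) = 1. Collecting the sign flips along the way, the symbol is -1.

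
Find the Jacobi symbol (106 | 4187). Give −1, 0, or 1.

0

Pull out 2: since 4187 ≡ 3 (mod 8), (2/4187) = -1.
Reciprocity: 53 ≡ 1 and 4187 ≡ 3 (mod 4), so (53/4187) = +(4187/53).
Reduce top mod 53: now compute (0/53).
Top reduces to 0: gcd > 1, so the symbol is 0.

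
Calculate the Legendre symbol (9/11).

Reciprocity: 9 ≡ 1 and 11 ≡ 3 (mod 4), so (9/11) = +(11/9).
Reduce top mod 9: now compute (2/9).
Pull out 2: since 9 ≡ 1 (mod 8), (2/9) = +1.
Reached (1/9) = 1. Collecting the sign flips along the way, the symbol is +1.

1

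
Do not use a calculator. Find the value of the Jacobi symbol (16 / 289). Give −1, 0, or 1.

Pull out 2^4: since 289 ≡ 1 (mod 8), (2/289) = +1, so (2/289)^4 = +1.
Reached (1/289) = 1. Collecting the sign flips along the way, the symbol is +1.

1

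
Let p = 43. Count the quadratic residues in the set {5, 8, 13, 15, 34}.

(5/43) = -1 → non-residue.
(8/43) = -1 → non-residue.
(13/43) = +1 → QR.
(15/43) = +1 → QR.
(34/43) = -1 → non-residue.
Total quadratic residues among the 5: 2.

2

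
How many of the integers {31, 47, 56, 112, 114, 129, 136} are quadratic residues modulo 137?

4

(31/137) = -1 → non-residue.
(47/137) = -1 → non-residue.
(56/137) = +1 → QR.
(112/137) = +1 → QR.
(114/137) = -1 → non-residue.
(129/137) = +1 → QR.
(136/137) = +1 → QR.
Total quadratic residues among the 7: 4.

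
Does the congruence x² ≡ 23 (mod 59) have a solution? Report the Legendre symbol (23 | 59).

-1

Euler's criterion: (23/59) ≡ 23^29 (mod 59).
23^2 ≡ 57 (mod 59)
23^4 ≡ 4 (mod 59)
23^8 ≡ 16 (mod 59)
23^16 ≡ 20 (mod 59)
23^29 = 23^(16+8+4+1) ≡ 58 (mod 59).
Result is 58 ≡ −1, so (23/59) = −1.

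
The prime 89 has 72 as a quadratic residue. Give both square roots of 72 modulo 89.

28, 61

89 ≡ 1 (mod 4), so we find a root by search.
Trying successive values, 28² = 784 ≡ 72 (mod 89). The other root is 89 − 28 = 61.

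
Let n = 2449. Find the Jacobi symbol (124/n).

0

Pull out 2^2: since 2449 ≡ 1 (mod 8), (2/2449) = +1, so (2/2449)^2 = +1.
Reciprocity: 31 ≡ 3 and 2449 ≡ 1 (mod 4), so (31/2449) = +(2449/31).
Reduce top mod 31: now compute (0/31).
Top reduces to 0: gcd > 1, so the symbol is 0.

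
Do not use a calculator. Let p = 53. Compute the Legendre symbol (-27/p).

First reduce: -27 ≡ 26 (mod 53).
Pull out 2: since 53 ≡ 5 (mod 8), (2/53) = -1.
Reciprocity: 13 ≡ 1 and 53 ≡ 1 (mod 4), so (13/53) = +(53/13).
Reduce top mod 13: now compute (1/13).
Reached (1/13) = 1. Collecting the sign flips along the way, the symbol is -1.

-1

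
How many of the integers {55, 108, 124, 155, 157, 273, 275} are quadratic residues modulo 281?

(55/281) = -1 → non-residue.
(108/281) = -1 → non-residue.
(124/281) = +1 → QR.
(155/281) = +1 → QR.
(157/281) = +1 → QR.
(273/281) = +1 → QR.
(275/281) = -1 → non-residue.
Total quadratic residues among the 7: 4.

4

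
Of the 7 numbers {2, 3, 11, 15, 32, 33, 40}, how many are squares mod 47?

3

(2/47) = +1 → QR.
(3/47) = +1 → QR.
(11/47) = -1 → non-residue.
(15/47) = -1 → non-residue.
(32/47) = +1 → QR.
(33/47) = -1 → non-residue.
(40/47) = -1 → non-residue.
Total quadratic residues among the 7: 3.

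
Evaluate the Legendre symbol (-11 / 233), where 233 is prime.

Euler's criterion: (-11/233) ≡ 222^116 (mod 233).
222^2 ≡ 121 (mod 233)
222^4 ≡ 195 (mod 233)
222^8 ≡ 46 (mod 233)
222^16 ≡ 19 (mod 233)
222^32 ≡ 128 (mod 233)
222^64 ≡ 74 (mod 233)
222^116 = 222^(64+32+16+4) ≡ 232 (mod 233).
Result is 232 ≡ −1, so (-11/233) = −1.

-1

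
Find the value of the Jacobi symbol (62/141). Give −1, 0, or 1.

Pull out 2: since 141 ≡ 5 (mod 8), (2/141) = -1.
Reciprocity: 31 ≡ 3 and 141 ≡ 1 (mod 4), so (31/141) = +(141/31).
Reduce top mod 31: now compute (17/31).
Reciprocity: 17 ≡ 1 and 31 ≡ 3 (mod 4), so (17/31) = +(31/17).
Reduce top mod 17: now compute (14/17).
Pull out 2: since 17 ≡ 1 (mod 8), (2/17) = +1.
Reciprocity: 7 ≡ 3 and 17 ≡ 1 (mod 4), so (7/17) = +(17/7).
Reduce top mod 7: now compute (3/7).
Reciprocity: 3 ≡ 3 and 7 ≡ 3 (mod 4), so (3/7) = −(7/3).
Reduce top mod 3: now compute (1/3).
Reached (1/3) = 1. Collecting the sign flips along the way, the symbol is +1.

1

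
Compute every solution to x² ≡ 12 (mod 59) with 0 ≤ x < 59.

22, 37

Since 59 ≡ 3 (mod 4), a square root of 12 is 12^((59+1)/4) = 12^15 mod 59.
Repeated squaring: 12^2≡26, 12^4≡27, 12^8≡21 (mod 59).
12^15 = 12^(8+4+2+1) ≡ 22 (mod 59).
Check: 22² = 484 ≡ 12 (mod 59). The two roots are 22 and 37.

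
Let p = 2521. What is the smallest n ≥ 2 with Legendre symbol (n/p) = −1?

(2/2521) = +1, so 2 is a residue.
(3/2521) = +1, so 3 is a residue.
(4/2521) = +1, so 4 is a residue.
(5/2521) = +1, so 5 is a residue.
(6/2521) = +1, so 6 is a residue.
(7/2521) = +1, so 7 is a residue.
(8/2521) = +1, so 8 is a residue.
(9/2521) = +1, so 9 is a residue.
(10/2521) = +1, so 10 is a residue.
(11/2521) = −1, so 11 is the smallest positive non-residue mod 2521.

11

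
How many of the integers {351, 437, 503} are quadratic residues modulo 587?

(351/587) = -1 → non-residue.
(437/587) = +1 → QR.
(503/587) = -1 → non-residue.
Total quadratic residues among the 3: 1.

1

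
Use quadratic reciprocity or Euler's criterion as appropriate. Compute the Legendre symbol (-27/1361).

-1

First reduce: -27 ≡ 1334 (mod 1361).
Pull out 2: since 1361 ≡ 1 (mod 8), (2/1361) = +1.
Reciprocity: 667 ≡ 3 and 1361 ≡ 1 (mod 4), so (667/1361) = +(1361/667).
Reduce top mod 667: now compute (27/667).
Reciprocity: 27 ≡ 3 and 667 ≡ 3 (mod 4), so (27/667) = −(667/27).
Reduce top mod 27: now compute (19/27).
Reciprocity: 19 ≡ 3 and 27 ≡ 3 (mod 4), so (19/27) = −(27/19).
Reduce top mod 19: now compute (8/19).
Pull out 2^3: since 19 ≡ 3 (mod 8), (2/19) = -1, so (2/19)^3 = -1.
Reached (1/19) = 1. Collecting the sign flips along the way, the symbol is -1.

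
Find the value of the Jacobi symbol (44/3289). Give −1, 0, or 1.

Pull out 2^2: since 3289 ≡ 1 (mod 8), (2/3289) = +1, so (2/3289)^2 = +1.
Reciprocity: 11 ≡ 3 and 3289 ≡ 1 (mod 4), so (11/3289) = +(3289/11).
Reduce top mod 11: now compute (0/11).
Top reduces to 0: gcd > 1, so the symbol is 0.

0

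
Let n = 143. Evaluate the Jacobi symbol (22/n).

Pull out 2: since 143 ≡ 7 (mod 8), (2/143) = +1.
Reciprocity: 11 ≡ 3 and 143 ≡ 3 (mod 4), so (11/143) = −(143/11).
Reduce top mod 11: now compute (0/11).
Top reduces to 0: gcd > 1, so the symbol is 0.

0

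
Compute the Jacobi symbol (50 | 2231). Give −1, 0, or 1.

1

Pull out 2: since 2231 ≡ 7 (mod 8), (2/2231) = +1.
Reciprocity: 25 ≡ 1 and 2231 ≡ 3 (mod 4), so (25/2231) = +(2231/25).
Reduce top mod 25: now compute (6/25).
Pull out 2: since 25 ≡ 1 (mod 8), (2/25) = +1.
Reciprocity: 3 ≡ 3 and 25 ≡ 1 (mod 4), so (3/25) = +(25/3).
Reduce top mod 3: now compute (1/3).
Reached (1/3) = 1. Collecting the sign flips along the way, the symbol is +1.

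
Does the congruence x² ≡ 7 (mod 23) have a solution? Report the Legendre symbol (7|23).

-1

Reciprocity: 7 ≡ 3 and 23 ≡ 3 (mod 4), so (7/23) = −(23/7).
Reduce top mod 7: now compute (2/7).
Pull out 2: since 7 ≡ 7 (mod 8), (2/7) = +1.
Reached (1/7) = 1. Collecting the sign flips along the way, the symbol is -1.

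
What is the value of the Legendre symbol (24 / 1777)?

1

Pull out 2^3: since 1777 ≡ 1 (mod 8), (2/1777) = +1, so (2/1777)^3 = +1.
Reciprocity: 3 ≡ 3 and 1777 ≡ 1 (mod 4), so (3/1777) = +(1777/3).
Reduce top mod 3: now compute (1/3).
Reached (1/3) = 1. Collecting the sign flips along the way, the symbol is +1.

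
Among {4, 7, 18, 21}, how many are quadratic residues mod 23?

(4/23) = +1 → QR.
(7/23) = -1 → non-residue.
(18/23) = +1 → QR.
(21/23) = -1 → non-residue.
Total quadratic residues among the 4: 2.

2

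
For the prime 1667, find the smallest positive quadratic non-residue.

2

(2/1667) = −1, so 2 is the smallest positive non-residue mod 1667.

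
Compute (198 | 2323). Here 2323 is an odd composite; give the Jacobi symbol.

-1

Pull out 2: since 2323 ≡ 3 (mod 8), (2/2323) = -1.
Reciprocity: 99 ≡ 3 and 2323 ≡ 3 (mod 4), so (99/2323) = −(2323/99).
Reduce top mod 99: now compute (46/99).
Pull out 2: since 99 ≡ 3 (mod 8), (2/99) = -1.
Reciprocity: 23 ≡ 3 and 99 ≡ 3 (mod 4), so (23/99) = −(99/23).
Reduce top mod 23: now compute (7/23).
Reciprocity: 7 ≡ 3 and 23 ≡ 3 (mod 4), so (7/23) = −(23/7).
Reduce top mod 7: now compute (2/7).
Pull out 2: since 7 ≡ 7 (mod 8), (2/7) = +1.
Reached (1/7) = 1. Collecting the sign flips along the way, the symbol is -1.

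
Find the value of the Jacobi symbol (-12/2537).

First reduce: -12 ≡ 2525 (mod 2537).
Reciprocity: 2525 ≡ 1 and 2537 ≡ 1 (mod 4), so (2525/2537) = +(2537/2525).
Reduce top mod 2525: now compute (12/2525).
Pull out 2^2: since 2525 ≡ 5 (mod 8), (2/2525) = -1, so (2/2525)^2 = +1.
Reciprocity: 3 ≡ 3 and 2525 ≡ 1 (mod 4), so (3/2525) = +(2525/3).
Reduce top mod 3: now compute (2/3).
Pull out 2: since 3 ≡ 3 (mod 8), (2/3) = -1.
Reached (1/3) = 1. Collecting the sign flips along the way, the symbol is -1.

-1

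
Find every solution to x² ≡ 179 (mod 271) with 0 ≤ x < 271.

85, 186

Since 271 ≡ 3 (mod 4), a square root of 179 is 179^((271+1)/4) = 179^68 mod 271.
Repeated squaring: 179^2≡63, 179^4≡175, 179^8≡2, 179^16≡4, 179^32≡16, 179^64≡256 (mod 271).
179^68 = 179^(64+4) ≡ 85 (mod 271).
Check: 85² = 7225 ≡ 179 (mod 271). The two roots are 85 and 186.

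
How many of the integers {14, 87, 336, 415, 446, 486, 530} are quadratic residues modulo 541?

2

(14/541) = -1 → non-residue.
(87/541) = -1 → non-residue.
(336/541) = +1 → QR.
(415/541) = -1 → non-residue.
(446/541) = +1 → QR.
(486/541) = -1 → non-residue.
(530/541) = -1 → non-residue.
Total quadratic residues among the 7: 2.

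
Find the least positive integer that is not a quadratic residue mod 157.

(2/157) = −1, so 2 is the smallest positive non-residue mod 157.

2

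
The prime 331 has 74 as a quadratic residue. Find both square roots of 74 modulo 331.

111, 220

Since 331 ≡ 3 (mod 4), a square root of 74 is 74^((331+1)/4) = 74^83 mod 331.
Repeated squaring: 74^2≡180, 74^4≡293, 74^8≡120, 74^16≡167, 74^32≡85, 74^64≡274 (mod 331).
74^83 = 74^(64+16+2+1) ≡ 111 (mod 331).
Check: 111² = 12321 ≡ 74 (mod 331). The two roots are 111 and 220.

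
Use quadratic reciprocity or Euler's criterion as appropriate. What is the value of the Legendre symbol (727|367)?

Euler's criterion: (727/367) ≡ 360^183 (mod 367).
360^2 ≡ 49 (mod 367)
360^4 ≡ 199 (mod 367)
360^8 ≡ 332 (mod 367)
360^16 ≡ 124 (mod 367)
360^32 ≡ 329 (mod 367)
360^64 ≡ 343 (mod 367)
360^128 ≡ 209 (mod 367)
360^183 = 360^(128+32+16+4+2+1) ≡ 366 (mod 367).
Result is 366 ≡ −1, so (727/367) = −1.

-1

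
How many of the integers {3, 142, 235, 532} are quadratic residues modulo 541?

4

(3/541) = +1 → QR.
(142/541) = +1 → QR.
(235/541) = +1 → QR.
(532/541) = +1 → QR.
Total quadratic residues among the 4: 4.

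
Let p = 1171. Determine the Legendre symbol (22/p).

1

Pull out 2: since 1171 ≡ 3 (mod 8), (2/1171) = -1.
Reciprocity: 11 ≡ 3 and 1171 ≡ 3 (mod 4), so (11/1171) = −(1171/11).
Reduce top mod 11: now compute (5/11).
Reciprocity: 5 ≡ 1 and 11 ≡ 3 (mod 4), so (5/11) = +(11/5).
Reduce top mod 5: now compute (1/5).
Reached (1/5) = 1. Collecting the sign flips along the way, the symbol is +1.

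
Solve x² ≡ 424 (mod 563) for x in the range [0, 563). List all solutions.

125, 438

Since 563 ≡ 3 (mod 4), a square root of 424 is 424^((563+1)/4) = 424^141 mod 563.
Repeated squaring: 424^2≡179, 424^4≡513, 424^8≡248, 424^16≡137, 424^32≡190, 424^64≡68, 424^128≡120 (mod 563).
424^141 = 424^(128+8+4+1) ≡ 438 (mod 563).
Check: 438² = 191844 ≡ 424 (mod 563). The two roots are 125 and 438.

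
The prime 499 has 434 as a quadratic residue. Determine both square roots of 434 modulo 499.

207, 292

Since 499 ≡ 3 (mod 4), a square root of 434 is 434^((499+1)/4) = 434^125 mod 499.
Repeated squaring: 434^2≡233, 434^4≡397, 434^8≡424, 434^16≡136, 434^32≡33, 434^64≡91 (mod 499).
434^125 = 434^(64+32+16+8+4+1) ≡ 292 (mod 499).
Check: 292² = 85264 ≡ 434 (mod 499). The two roots are 207 and 292.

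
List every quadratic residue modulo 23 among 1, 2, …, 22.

1 2 3 4 6 8 9 12 13 16 18

Square k = 1,…,11 (k and 23−k give the same square):
1²=1, 2²=4, 3²=9, 4²=16, 5²≡2, 6²≡13, 7²≡3, 8²≡18, 9²≡12, 10²≡8, 11²≡6 (mod 23).
So the quadratic residues mod 23 are {1, 2, 3, 4, 6, 8, 9, 12, 13, 16, 18}.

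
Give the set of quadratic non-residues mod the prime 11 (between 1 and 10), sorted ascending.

2 6 7 8 10

Square k = 1,…,5 (k and 11−k give the same square):
1²=1, 2²=4, 3²=9, 4²≡5, 5²≡3 (mod 11).
The residues are {1, 3, 4, 5, 9}; the non-residues are the remaining 5 nonzero classes.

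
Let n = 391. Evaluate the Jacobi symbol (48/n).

-1

Pull out 2^4: since 391 ≡ 7 (mod 8), (2/391) = +1, so (2/391)^4 = +1.
Reciprocity: 3 ≡ 3 and 391 ≡ 3 (mod 4), so (3/391) = −(391/3).
Reduce top mod 3: now compute (1/3).
Reached (1/3) = 1. Collecting the sign flips along the way, the symbol is -1.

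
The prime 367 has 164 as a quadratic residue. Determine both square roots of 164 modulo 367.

Since 367 ≡ 3 (mod 4), a square root of 164 is 164^((367+1)/4) = 164^92 mod 367.
Repeated squaring: 164^2≡105, 164^4≡15, 164^8≡225, 164^16≡346, 164^32≡74, 164^64≡338 (mod 367).
164^92 = 164^(64+16+8+4) ≡ 175 (mod 367).
Check: 175² = 30625 ≡ 164 (mod 367). The two roots are 175 and 192.

175, 192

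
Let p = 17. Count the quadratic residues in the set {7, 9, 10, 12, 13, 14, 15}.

3

(7/17) = -1 → non-residue.
(9/17) = +1 → QR.
(10/17) = -1 → non-residue.
(12/17) = -1 → non-residue.
(13/17) = +1 → QR.
(14/17) = -1 → non-residue.
(15/17) = +1 → QR.
Total quadratic residues among the 7: 3.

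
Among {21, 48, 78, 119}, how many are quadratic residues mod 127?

(21/127) = +1 → QR.
(48/127) = -1 → non-residue.
(78/127) = -1 → non-residue.
(119/127) = -1 → non-residue.
Total quadratic residues among the 4: 1.

1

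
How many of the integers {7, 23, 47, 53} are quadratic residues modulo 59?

2

(7/59) = +1 → QR.
(23/59) = -1 → non-residue.
(47/59) = -1 → non-residue.
(53/59) = +1 → QR.
Total quadratic residues among the 4: 2.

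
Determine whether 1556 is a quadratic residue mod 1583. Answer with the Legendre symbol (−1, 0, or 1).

-1

Pull out 2^2: since 1583 ≡ 7 (mod 8), (2/1583) = +1, so (2/1583)^2 = +1.
Reciprocity: 389 ≡ 1 and 1583 ≡ 3 (mod 4), so (389/1583) = +(1583/389).
Reduce top mod 389: now compute (27/389).
Reciprocity: 27 ≡ 3 and 389 ≡ 1 (mod 4), so (27/389) = +(389/27).
Reduce top mod 27: now compute (11/27).
Reciprocity: 11 ≡ 3 and 27 ≡ 3 (mod 4), so (11/27) = −(27/11).
Reduce top mod 11: now compute (5/11).
Reciprocity: 5 ≡ 1 and 11 ≡ 3 (mod 4), so (5/11) = +(11/5).
Reduce top mod 5: now compute (1/5).
Reached (1/5) = 1. Collecting the sign flips along the way, the symbol is -1.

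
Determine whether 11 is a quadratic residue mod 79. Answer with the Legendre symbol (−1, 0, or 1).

1

Reciprocity: 11 ≡ 3 and 79 ≡ 3 (mod 4), so (11/79) = −(79/11).
Reduce top mod 11: now compute (2/11).
Pull out 2: since 11 ≡ 3 (mod 8), (2/11) = -1.
Reached (1/11) = 1. Collecting the sign flips along the way, the symbol is +1.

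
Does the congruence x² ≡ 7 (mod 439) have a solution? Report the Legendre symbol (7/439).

1

Reciprocity: 7 ≡ 3 and 439 ≡ 3 (mod 4), so (7/439) = −(439/7).
Reduce top mod 7: now compute (5/7).
Reciprocity: 5 ≡ 1 and 7 ≡ 3 (mod 4), so (5/7) = +(7/5).
Reduce top mod 5: now compute (2/5).
Pull out 2: since 5 ≡ 5 (mod 8), (2/5) = -1.
Reached (1/5) = 1. Collecting the sign flips along the way, the symbol is +1.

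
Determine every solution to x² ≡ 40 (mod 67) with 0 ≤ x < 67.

24, 43

Since 67 ≡ 3 (mod 4), a square root of 40 is 40^((67+1)/4) = 40^17 mod 67.
Repeated squaring: 40^2≡59, 40^4≡64, 40^8≡9, 40^16≡14 (mod 67).
40^17 = 40^(16+1) ≡ 24 (mod 67).
Check: 24² = 576 ≡ 40 (mod 67). The two roots are 24 and 43.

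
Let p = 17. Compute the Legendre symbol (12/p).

-1

Pull out 2^2: since 17 ≡ 1 (mod 8), (2/17) = +1, so (2/17)^2 = +1.
Reciprocity: 3 ≡ 3 and 17 ≡ 1 (mod 4), so (3/17) = +(17/3).
Reduce top mod 3: now compute (2/3).
Pull out 2: since 3 ≡ 3 (mod 8), (2/3) = -1.
Reached (1/3) = 1. Collecting the sign flips along the way, the symbol is -1.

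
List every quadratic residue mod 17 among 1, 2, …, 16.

Square k = 1,…,8 (k and 17−k give the same square):
1²=1, 2²=4, 3²=9, 4²=16, 5²≡8, 6²≡2, 7²≡15, 8²≡13 (mod 17).
So the quadratic residues mod 17 are {1, 2, 4, 8, 9, 13, 15, 16}.

1, 2, 4, 8, 9, 13, 15, 16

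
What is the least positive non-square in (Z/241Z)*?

(2/241) = +1, so 2 is a residue.
(3/241) = +1, so 3 is a residue.
(4/241) = +1, so 4 is a residue.
(5/241) = +1, so 5 is a residue.
(6/241) = +1, so 6 is a residue.
(7/241) = −1, so 7 is the smallest positive non-residue mod 241.

7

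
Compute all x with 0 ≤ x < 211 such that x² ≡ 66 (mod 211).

53, 158

Since 211 ≡ 3 (mod 4), a square root of 66 is 66^((211+1)/4) = 66^53 mod 211.
Repeated squaring: 66^2≡136, 66^4≡139, 66^8≡120, 66^16≡52, 66^32≡172 (mod 211).
66^53 = 66^(32+16+4+1) ≡ 53 (mod 211).
Check: 53² = 2809 ≡ 66 (mod 211). The two roots are 53 and 158.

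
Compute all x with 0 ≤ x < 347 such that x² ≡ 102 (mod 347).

141, 206

Since 347 ≡ 3 (mod 4), a square root of 102 is 102^((347+1)/4) = 102^87 mod 347.
Repeated squaring: 102^2≡341, 102^4≡36, 102^8≡255, 102^16≡136, 102^32≡105, 102^64≡268 (mod 347).
102^87 = 102^(64+16+4+2+1) ≡ 206 (mod 347).
Check: 206² = 42436 ≡ 102 (mod 347). The two roots are 141 and 206.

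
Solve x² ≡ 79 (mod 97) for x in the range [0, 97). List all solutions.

46, 51

97 ≡ 1 (mod 4), so we find a root by search.
Trying successive values, 46² = 2116 ≡ 79 (mod 97). The other root is 97 − 46 = 51.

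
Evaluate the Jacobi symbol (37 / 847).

1

Reciprocity: 37 ≡ 1 and 847 ≡ 3 (mod 4), so (37/847) = +(847/37).
Reduce top mod 37: now compute (33/37).
Reciprocity: 33 ≡ 1 and 37 ≡ 1 (mod 4), so (33/37) = +(37/33).
Reduce top mod 33: now compute (4/33).
Pull out 2^2: since 33 ≡ 1 (mod 8), (2/33) = +1, so (2/33)^2 = +1.
Reached (1/33) = 1. Collecting the sign flips along the way, the symbol is +1.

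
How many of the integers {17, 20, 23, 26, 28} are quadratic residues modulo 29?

(17/29) = -1 → non-residue.
(20/29) = +1 → QR.
(23/29) = +1 → QR.
(26/29) = -1 → non-residue.
(28/29) = +1 → QR.
Total quadratic residues among the 5: 3.

3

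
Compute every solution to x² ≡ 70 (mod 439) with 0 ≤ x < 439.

Since 439 ≡ 3 (mod 4), a square root of 70 is 70^((439+1)/4) = 70^110 mod 439.
Repeated squaring: 70^2≡71, 70^4≡212, 70^8≡166, 70^16≡338, 70^32≡104, 70^64≡280 (mod 439).
70^110 = 70^(64+32+8+4+2) ≡ 52 (mod 439).
Check: 52² = 2704 ≡ 70 (mod 439). The two roots are 52 and 387.

52, 387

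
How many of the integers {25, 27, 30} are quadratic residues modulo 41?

(25/41) = +1 → QR.
(27/41) = -1 → non-residue.
(30/41) = -1 → non-residue.
Total quadratic residues among the 3: 1.

1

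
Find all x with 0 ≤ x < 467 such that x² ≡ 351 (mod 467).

Since 467 ≡ 3 (mod 4), a square root of 351 is 351^((467+1)/4) = 351^117 mod 467.
Repeated squaring: 351^2≡380, 351^4≡97, 351^8≡69, 351^16≡91, 351^32≡342, 351^64≡214 (mod 467).
351^117 = 351^(64+32+16+4+1) ≡ 83 (mod 467).
Check: 83² = 6889 ≡ 351 (mod 467). The two roots are 83 and 384.

83, 384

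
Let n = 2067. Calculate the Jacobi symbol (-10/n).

First reduce: -10 ≡ 2057 (mod 2067).
Reciprocity: 2057 ≡ 1 and 2067 ≡ 3 (mod 4), so (2057/2067) = +(2067/2057).
Reduce top mod 2057: now compute (10/2057).
Pull out 2: since 2057 ≡ 1 (mod 8), (2/2057) = +1.
Reciprocity: 5 ≡ 1 and 2057 ≡ 1 (mod 4), so (5/2057) = +(2057/5).
Reduce top mod 5: now compute (2/5).
Pull out 2: since 5 ≡ 5 (mod 8), (2/5) = -1.
Reached (1/5) = 1. Collecting the sign flips along the way, the symbol is -1.

-1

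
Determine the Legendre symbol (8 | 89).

1

Pull out 2^3: since 89 ≡ 1 (mod 8), (2/89) = +1, so (2/89)^3 = +1.
Reached (1/89) = 1. Collecting the sign flips along the way, the symbol is +1.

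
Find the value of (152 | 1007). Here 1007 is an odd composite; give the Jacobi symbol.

0

Pull out 2^3: since 1007 ≡ 7 (mod 8), (2/1007) = +1, so (2/1007)^3 = +1.
Reciprocity: 19 ≡ 3 and 1007 ≡ 3 (mod 4), so (19/1007) = −(1007/19).
Reduce top mod 19: now compute (0/19).
Top reduces to 0: gcd > 1, so the symbol is 0.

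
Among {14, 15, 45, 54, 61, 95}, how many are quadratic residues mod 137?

(14/137) = +1 → QR.
(15/137) = +1 → QR.
(45/137) = -1 → non-residue.
(54/137) = -1 → non-residue.
(61/137) = +1 → QR.
(95/137) = -1 → non-residue.
Total quadratic residues among the 6: 3.

3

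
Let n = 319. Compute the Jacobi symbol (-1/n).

First reduce: -1 ≡ 318 (mod 319).
Pull out 2: since 319 ≡ 7 (mod 8), (2/319) = +1.
Reciprocity: 159 ≡ 3 and 319 ≡ 3 (mod 4), so (159/319) = −(319/159).
Reduce top mod 159: now compute (1/159).
Reached (1/159) = 1. Collecting the sign flips along the way, the symbol is -1.

-1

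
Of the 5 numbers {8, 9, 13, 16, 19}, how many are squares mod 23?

4

(8/23) = +1 → QR.
(9/23) = +1 → QR.
(13/23) = +1 → QR.
(16/23) = +1 → QR.
(19/23) = -1 → non-residue.
Total quadratic residues among the 5: 4.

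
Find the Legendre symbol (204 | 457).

1

Pull out 2^2: since 457 ≡ 1 (mod 8), (2/457) = +1, so (2/457)^2 = +1.
Reciprocity: 51 ≡ 3 and 457 ≡ 1 (mod 4), so (51/457) = +(457/51).
Reduce top mod 51: now compute (49/51).
Reciprocity: 49 ≡ 1 and 51 ≡ 3 (mod 4), so (49/51) = +(51/49).
Reduce top mod 49: now compute (2/49).
Pull out 2: since 49 ≡ 1 (mod 8), (2/49) = +1.
Reached (1/49) = 1. Collecting the sign flips along the way, the symbol is +1.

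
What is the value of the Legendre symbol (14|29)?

Pull out 2: since 29 ≡ 5 (mod 8), (2/29) = -1.
Reciprocity: 7 ≡ 3 and 29 ≡ 1 (mod 4), so (7/29) = +(29/7).
Reduce top mod 7: now compute (1/7).
Reached (1/7) = 1. Collecting the sign flips along the way, the symbol is -1.

-1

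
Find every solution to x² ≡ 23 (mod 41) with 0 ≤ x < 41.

41 ≡ 1 (mod 4), so we find a root by search.
Trying successive values, 8² = 64 ≡ 23 (mod 41). The other root is 41 − 8 = 33.

8, 33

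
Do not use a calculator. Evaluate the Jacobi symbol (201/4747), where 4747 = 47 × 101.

-1

Reciprocity: 201 ≡ 1 and 4747 ≡ 3 (mod 4), so (201/4747) = +(4747/201).
Reduce top mod 201: now compute (124/201).
Pull out 2^2: since 201 ≡ 1 (mod 8), (2/201) = +1, so (2/201)^2 = +1.
Reciprocity: 31 ≡ 3 and 201 ≡ 1 (mod 4), so (31/201) = +(201/31).
Reduce top mod 31: now compute (15/31).
Reciprocity: 15 ≡ 3 and 31 ≡ 3 (mod 4), so (15/31) = −(31/15).
Reduce top mod 15: now compute (1/15).
Reached (1/15) = 1. Collecting the sign flips along the way, the symbol is -1.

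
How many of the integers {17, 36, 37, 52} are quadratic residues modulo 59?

2

(17/59) = +1 → QR.
(36/59) = +1 → QR.
(37/59) = -1 → non-residue.
(52/59) = -1 → non-residue.
Total quadratic residues among the 4: 2.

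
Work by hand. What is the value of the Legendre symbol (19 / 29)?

-1

Euler's criterion: (19/29) ≡ 19^14 (mod 29).
19^2 ≡ 13 (mod 29)
19^4 ≡ 24 (mod 29)
19^8 ≡ 25 (mod 29)
19^14 = 19^(8+4+2) ≡ 28 (mod 29).
Result is 28 ≡ −1, so (19/29) = −1.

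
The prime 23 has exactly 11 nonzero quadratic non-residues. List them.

Square k = 1,…,11 (k and 23−k give the same square):
1²=1, 2²=4, 3²=9, 4²=16, 5²≡2, 6²≡13, 7²≡3, 8²≡18, 9²≡12, 10²≡8, 11²≡6 (mod 23).
The residues are {1, 2, 3, 4, 6, 8, 9, 12, 13, 16, 18}; the non-residues are the remaining 11 nonzero classes.

5 7 10 11 14 15 17 19 20 21 22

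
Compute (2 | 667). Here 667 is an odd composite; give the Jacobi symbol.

-1

Pull out 2: since 667 ≡ 3 (mod 8), (2/667) = -1.
Reached (1/667) = 1. Collecting the sign flips along the way, the symbol is -1.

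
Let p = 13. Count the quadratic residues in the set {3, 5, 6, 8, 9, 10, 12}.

(3/13) = +1 → QR.
(5/13) = -1 → non-residue.
(6/13) = -1 → non-residue.
(8/13) = -1 → non-residue.
(9/13) = +1 → QR.
(10/13) = +1 → QR.
(12/13) = +1 → QR.
Total quadratic residues among the 7: 4.

4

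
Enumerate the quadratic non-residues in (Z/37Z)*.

Square k = 1,…,18 (k and 37−k give the same square):
1²=1, 2²=4, 3²=9, 4²=16, 5²=25, 6²=36, 7²≡12, 8²≡27, 9²≡7, 10²≡26, 11²≡10, 12²≡33, 13²≡21, 14²≡11, 15²≡3, 16²≡34, 17²≡30, 18²≡28 (mod 37).
The residues are {1, 3, 4, 7, 9, 10, 11, 12, 16, 21, 25, 26, 27, 28, 30, 33, 34, 36}; the non-residues are the remaining 18 nonzero classes.

2, 5, 6, 8, 13, 14, 15, 17, 18, 19, 20, 22, 23, 24, 29, 31, 32, 35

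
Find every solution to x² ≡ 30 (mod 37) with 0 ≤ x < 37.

17, 20

37 ≡ 1 (mod 4), so we find a root by search.
Trying successive values, 17² = 289 ≡ 30 (mod 37). The other root is 37 − 17 = 20.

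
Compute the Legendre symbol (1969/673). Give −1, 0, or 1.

Euler's criterion: (1969/673) ≡ 623^336 (mod 673).
623^2 ≡ 481 (mod 673)
623^4 ≡ 522 (mod 673)
623^8 ≡ 592 (mod 673)
623^16 ≡ 504 (mod 673)
623^32 ≡ 295 (mod 673)
623^64 ≡ 208 (mod 673)
623^128 ≡ 192 (mod 673)
623^256 ≡ 522 (mod 673)
623^336 = 623^(256+64+16) ≡ 1 (mod 673).
Result is 1, so (1969/673) = 1.

1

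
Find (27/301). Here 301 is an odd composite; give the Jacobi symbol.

Reciprocity: 27 ≡ 3 and 301 ≡ 1 (mod 4), so (27/301) = +(301/27).
Reduce top mod 27: now compute (4/27).
Pull out 2^2: since 27 ≡ 3 (mod 8), (2/27) = -1, so (2/27)^2 = +1.
Reached (1/27) = 1. Collecting the sign flips along the way, the symbol is +1.

1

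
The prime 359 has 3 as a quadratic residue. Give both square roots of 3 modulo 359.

Since 359 ≡ 3 (mod 4), a square root of 3 is 3^((359+1)/4) = 3^90 mod 359.
Repeated squaring: 3^2≡9, 3^4≡81, 3^8≡99, 3^16≡108, 3^32≡176, 3^64≡102 (mod 359).
3^90 = 3^(64+16+8+2) ≡ 196 (mod 359).
Check: 196² = 38416 ≡ 3 (mod 359). The two roots are 163 and 196.

163, 196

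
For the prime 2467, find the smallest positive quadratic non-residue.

(2/2467) = −1, so 2 is the smallest positive non-residue mod 2467.

2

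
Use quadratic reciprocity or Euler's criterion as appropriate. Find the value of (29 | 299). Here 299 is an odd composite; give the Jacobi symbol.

1

Reciprocity: 29 ≡ 1 and 299 ≡ 3 (mod 4), so (29/299) = +(299/29).
Reduce top mod 29: now compute (9/29).
Reciprocity: 9 ≡ 1 and 29 ≡ 1 (mod 4), so (9/29) = +(29/9).
Reduce top mod 9: now compute (2/9).
Pull out 2: since 9 ≡ 1 (mod 8), (2/9) = +1.
Reached (1/9) = 1. Collecting the sign flips along the way, the symbol is +1.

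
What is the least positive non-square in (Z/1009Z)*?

11

(2/1009) = +1, so 2 is a residue.
(3/1009) = +1, so 3 is a residue.
(4/1009) = +1, so 4 is a residue.
(5/1009) = +1, so 5 is a residue.
(6/1009) = +1, so 6 is a residue.
(7/1009) = +1, so 7 is a residue.
(8/1009) = +1, so 8 is a residue.
(9/1009) = +1, so 9 is a residue.
(10/1009) = +1, so 10 is a residue.
(11/1009) = −1, so 11 is the smallest positive non-residue mod 1009.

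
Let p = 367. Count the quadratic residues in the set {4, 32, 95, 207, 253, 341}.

(4/367) = +1 → QR.
(32/367) = +1 → QR.
(95/367) = +1 → QR.
(207/367) = +1 → QR.
(253/367) = -1 → non-residue.
(341/367) = -1 → non-residue.
Total quadratic residues among the 6: 4.

4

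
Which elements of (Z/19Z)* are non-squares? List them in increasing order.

2 3 8 10 12 13 14 15 18

Square k = 1,…,9 (k and 19−k give the same square):
1²=1, 2²=4, 3²=9, 4²=16, 5²≡6, 6²≡17, 7²≡11, 8²≡7, 9²≡5 (mod 19).
The residues are {1, 4, 5, 6, 7, 9, 11, 16, 17}; the non-residues are the remaining 9 nonzero classes.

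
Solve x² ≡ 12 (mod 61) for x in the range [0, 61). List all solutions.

16, 45

61 ≡ 1 (mod 4), so we find a root by search.
Trying successive values, 16² = 256 ≡ 12 (mod 61). The other root is 61 − 16 = 45.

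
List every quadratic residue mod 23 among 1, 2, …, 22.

1,2,3,4,6,8,9,12,13,16,18

Square k = 1,…,11 (k and 23−k give the same square):
1²=1, 2²=4, 3²=9, 4²=16, 5²≡2, 6²≡13, 7²≡3, 8²≡18, 9²≡12, 10²≡8, 11²≡6 (mod 23).
So the quadratic residues mod 23 are {1, 2, 3, 4, 6, 8, 9, 12, 13, 16, 18}.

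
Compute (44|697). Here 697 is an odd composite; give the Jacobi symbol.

1

Pull out 2^2: since 697 ≡ 1 (mod 8), (2/697) = +1, so (2/697)^2 = +1.
Reciprocity: 11 ≡ 3 and 697 ≡ 1 (mod 4), so (11/697) = +(697/11).
Reduce top mod 11: now compute (4/11).
Pull out 2^2: since 11 ≡ 3 (mod 8), (2/11) = -1, so (2/11)^2 = +1.
Reached (1/11) = 1. Collecting the sign flips along the way, the symbol is +1.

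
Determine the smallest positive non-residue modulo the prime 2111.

7

(2/2111) = +1, so 2 is a residue.
(3/2111) = +1, so 3 is a residue.
(4/2111) = +1, so 4 is a residue.
(5/2111) = +1, so 5 is a residue.
(6/2111) = +1, so 6 is a residue.
(7/2111) = −1, so 7 is the smallest positive non-residue mod 2111.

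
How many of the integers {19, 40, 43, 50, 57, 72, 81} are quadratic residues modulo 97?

(19/97) = -1 → non-residue.
(40/97) = -1 → non-residue.
(43/97) = +1 → QR.
(50/97) = +1 → QR.
(57/97) = -1 → non-residue.
(72/97) = +1 → QR.
(81/97) = +1 → QR.
Total quadratic residues among the 7: 4.

4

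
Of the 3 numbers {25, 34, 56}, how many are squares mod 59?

1

(25/59) = +1 → QR.
(34/59) = -1 → non-residue.
(56/59) = -1 → non-residue.
Total quadratic residues among the 3: 1.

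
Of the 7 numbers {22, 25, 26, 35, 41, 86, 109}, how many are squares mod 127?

5

(22/127) = +1 → QR.
(25/127) = +1 → QR.
(26/127) = +1 → QR.
(35/127) = +1 → QR.
(41/127) = +1 → QR.
(86/127) = -1 → non-residue.
(109/127) = -1 → non-residue.
Total quadratic residues among the 7: 5.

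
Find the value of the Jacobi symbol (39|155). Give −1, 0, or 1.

Reciprocity: 39 ≡ 3 and 155 ≡ 3 (mod 4), so (39/155) = −(155/39).
Reduce top mod 39: now compute (38/39).
Pull out 2: since 39 ≡ 7 (mod 8), (2/39) = +1.
Reciprocity: 19 ≡ 3 and 39 ≡ 3 (mod 4), so (19/39) = −(39/19).
Reduce top mod 19: now compute (1/19).
Reached (1/19) = 1. Collecting the sign flips along the way, the symbol is +1.

1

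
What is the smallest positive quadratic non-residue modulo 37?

(2/37) = −1, so 2 is the smallest positive non-residue mod 37.

2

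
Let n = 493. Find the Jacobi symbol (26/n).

-1

Pull out 2: since 493 ≡ 5 (mod 8), (2/493) = -1.
Reciprocity: 13 ≡ 1 and 493 ≡ 1 (mod 4), so (13/493) = +(493/13).
Reduce top mod 13: now compute (12/13).
Pull out 2^2: since 13 ≡ 5 (mod 8), (2/13) = -1, so (2/13)^2 = +1.
Reciprocity: 3 ≡ 3 and 13 ≡ 1 (mod 4), so (3/13) = +(13/3).
Reduce top mod 3: now compute (1/3).
Reached (1/3) = 1. Collecting the sign flips along the way, the symbol is -1.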